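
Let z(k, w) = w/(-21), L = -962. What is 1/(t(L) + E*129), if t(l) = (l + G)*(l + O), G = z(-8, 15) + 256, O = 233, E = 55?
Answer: 7/3656028 ≈ 1.9146e-6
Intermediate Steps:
z(k, w) = -w/21 (z(k, w) = w*(-1/21) = -w/21)
G = 1787/7 (G = -1/21*15 + 256 = -5/7 + 256 = 1787/7 ≈ 255.29)
t(l) = (233 + l)*(1787/7 + l) (t(l) = (l + 1787/7)*(l + 233) = (1787/7 + l)*(233 + l) = (233 + l)*(1787/7 + l))
1/(t(L) + E*129) = 1/((416371/7 + (-962)² + (3418/7)*(-962)) + 55*129) = 1/((416371/7 + 925444 - 3288116/7) + 7095) = 1/(3606363/7 + 7095) = 1/(3656028/7) = 7/3656028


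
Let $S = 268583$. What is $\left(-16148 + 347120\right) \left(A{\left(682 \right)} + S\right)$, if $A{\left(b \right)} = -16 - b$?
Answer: $88662434220$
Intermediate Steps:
$\left(-16148 + 347120\right) \left(A{\left(682 \right)} + S\right) = \left(-16148 + 347120\right) \left(\left(-16 - 682\right) + 268583\right) = 330972 \left(\left(-16 - 682\right) + 268583\right) = 330972 \left(-698 + 268583\right) = 330972 \cdot 267885 = 88662434220$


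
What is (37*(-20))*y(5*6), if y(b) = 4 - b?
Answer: 19240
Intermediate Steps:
(37*(-20))*y(5*6) = (37*(-20))*(4 - 5*6) = -740*(4 - 1*30) = -740*(4 - 30) = -740*(-26) = 19240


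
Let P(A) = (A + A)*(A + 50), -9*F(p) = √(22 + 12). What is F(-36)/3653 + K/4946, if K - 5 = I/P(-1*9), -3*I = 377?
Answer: 11447/10950444 - √34/32877 ≈ 0.00086799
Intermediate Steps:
I = -377/3 (I = -⅓*377 = -377/3 ≈ -125.67)
F(p) = -√34/9 (F(p) = -√(22 + 12)/9 = -√34/9)
P(A) = 2*A*(50 + A) (P(A) = (2*A)*(50 + A) = 2*A*(50 + A))
K = 11447/2214 (K = 5 - 377*(-1/(18*(50 - 1*9)))/3 = 5 - 377*(-1/(18*(50 - 9)))/3 = 5 - 377/(3*(2*(-9)*41)) = 5 - 377/3/(-738) = 5 - 377/3*(-1/738) = 5 + 377/2214 = 11447/2214 ≈ 5.1703)
F(-36)/3653 + K/4946 = -√34/9/3653 + (11447/2214)/4946 = -√34/9*(1/3653) + (11447/2214)*(1/4946) = -√34/32877 + 11447/10950444 = 11447/10950444 - √34/32877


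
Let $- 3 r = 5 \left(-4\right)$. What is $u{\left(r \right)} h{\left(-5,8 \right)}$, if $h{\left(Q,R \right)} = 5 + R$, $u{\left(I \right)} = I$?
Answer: $\frac{260}{3} \approx 86.667$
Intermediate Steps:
$r = \frac{20}{3}$ ($r = - \frac{5 \left(-4\right)}{3} = \left(- \frac{1}{3}\right) \left(-20\right) = \frac{20}{3} \approx 6.6667$)
$u{\left(r \right)} h{\left(-5,8 \right)} = \frac{20 \left(5 + 8\right)}{3} = \frac{20}{3} \cdot 13 = \frac{260}{3}$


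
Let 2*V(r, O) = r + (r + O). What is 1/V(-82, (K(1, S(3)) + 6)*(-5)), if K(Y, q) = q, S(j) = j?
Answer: -2/209 ≈ -0.0095694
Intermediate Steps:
V(r, O) = r + O/2 (V(r, O) = (r + (r + O))/2 = (r + (O + r))/2 = (O + 2*r)/2 = r + O/2)
1/V(-82, (K(1, S(3)) + 6)*(-5)) = 1/(-82 + ((3 + 6)*(-5))/2) = 1/(-82 + (9*(-5))/2) = 1/(-82 + (½)*(-45)) = 1/(-82 - 45/2) = 1/(-209/2) = -2/209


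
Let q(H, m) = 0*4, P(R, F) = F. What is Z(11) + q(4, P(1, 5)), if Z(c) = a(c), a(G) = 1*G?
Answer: 11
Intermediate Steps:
a(G) = G
Z(c) = c
q(H, m) = 0
Z(11) + q(4, P(1, 5)) = 11 + 0 = 11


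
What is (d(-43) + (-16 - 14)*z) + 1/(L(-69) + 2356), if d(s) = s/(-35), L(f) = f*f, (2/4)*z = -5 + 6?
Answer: -14639634/249095 ≈ -58.771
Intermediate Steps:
z = 2 (z = 2*(-5 + 6) = 2*1 = 2)
L(f) = f**2
d(s) = -s/35 (d(s) = s*(-1/35) = -s/35)
(d(-43) + (-16 - 14)*z) + 1/(L(-69) + 2356) = (-1/35*(-43) + (-16 - 14)*2) + 1/((-69)**2 + 2356) = (43/35 - 30*2) + 1/(4761 + 2356) = (43/35 - 60) + 1/7117 = -2057/35 + 1/7117 = -14639634/249095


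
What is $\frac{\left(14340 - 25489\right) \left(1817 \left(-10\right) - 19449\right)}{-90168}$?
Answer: $- \frac{419414231}{90168} \approx -4651.5$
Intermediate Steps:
$\frac{\left(14340 - 25489\right) \left(1817 \left(-10\right) - 19449\right)}{-90168} = - 11149 \left(-18170 - 19449\right) \left(- \frac{1}{90168}\right) = \left(-11149\right) \left(-37619\right) \left(- \frac{1}{90168}\right) = 419414231 \left(- \frac{1}{90168}\right) = - \frac{419414231}{90168}$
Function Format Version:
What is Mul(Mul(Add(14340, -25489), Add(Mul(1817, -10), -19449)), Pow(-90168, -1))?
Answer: Rational(-419414231, 90168) ≈ -4651.5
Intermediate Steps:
Mul(Mul(Add(14340, -25489), Add(Mul(1817, -10), -19449)), Pow(-90168, -1)) = Mul(Mul(-11149, Add(-18170, -19449)), Rational(-1, 90168)) = Mul(Mul(-11149, -37619), Rational(-1, 90168)) = Mul(419414231, Rational(-1, 90168)) = Rational(-419414231, 90168)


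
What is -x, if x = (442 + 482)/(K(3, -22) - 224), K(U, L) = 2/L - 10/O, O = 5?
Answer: 3388/829 ≈ 4.0869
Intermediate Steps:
K(U, L) = -2 + 2/L (K(U, L) = 2/L - 10/5 = 2/L - 10*1/5 = 2/L - 2 = -2 + 2/L)
x = -3388/829 (x = (442 + 482)/((-2 + 2/(-22)) - 224) = 924/((-2 + 2*(-1/22)) - 224) = 924/((-2 - 1/11) - 224) = 924/(-23/11 - 224) = 924/(-2487/11) = 924*(-11/2487) = -3388/829 ≈ -4.0869)
-x = -1*(-3388/829) = 3388/829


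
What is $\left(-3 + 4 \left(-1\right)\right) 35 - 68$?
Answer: $-313$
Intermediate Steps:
$\left(-3 + 4 \left(-1\right)\right) 35 - 68 = \left(-3 - 4\right) 35 - 68 = \left(-7\right) 35 - 68 = -245 - 68 = -313$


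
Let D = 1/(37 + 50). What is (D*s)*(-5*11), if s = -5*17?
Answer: 4675/87 ≈ 53.736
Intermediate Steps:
D = 1/87 ≈ 0.011494
s = -85
(D*s)*(-5*11) = ((1/87)*(-85))*(-5*11) = -85/87*(-55) = 4675/87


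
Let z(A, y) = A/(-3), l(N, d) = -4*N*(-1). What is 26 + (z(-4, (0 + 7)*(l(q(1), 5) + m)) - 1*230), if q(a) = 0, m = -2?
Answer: -608/3 ≈ -202.67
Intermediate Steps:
l(N, d) = 4*N
z(A, y) = -A/3 (z(A, y) = A*(-⅓) = -A/3)
26 + (z(-4, (0 + 7)*(l(q(1), 5) + m)) - 1*230) = 26 + (-⅓*(-4) - 1*230) = 26 + (4/3 - 230) = 26 - 686/3 = -608/3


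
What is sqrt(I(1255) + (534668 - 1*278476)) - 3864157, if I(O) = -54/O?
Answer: -3864157 + sqrt(403508737030)/1255 ≈ -3.8637e+6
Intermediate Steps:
sqrt(I(1255) + (534668 - 1*278476)) - 3864157 = sqrt(-54/1255 + (534668 - 1*278476)) - 3864157 = sqrt(-54*1/1255 + (534668 - 278476)) - 3864157 = sqrt(-54/1255 + 256192) - 3864157 = sqrt(321520906/1255) - 3864157 = sqrt(403508737030)/1255 - 3864157 = -3864157 + sqrt(403508737030)/1255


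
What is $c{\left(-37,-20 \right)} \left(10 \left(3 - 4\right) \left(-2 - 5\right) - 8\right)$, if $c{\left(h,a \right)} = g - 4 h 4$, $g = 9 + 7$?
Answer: $37696$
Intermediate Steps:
$g = 16$
$c{\left(h,a \right)} = 16 - 16 h$ ($c{\left(h,a \right)} = 16 - 4 h 4 = 16 - 16 h$)
$c{\left(-37,-20 \right)} \left(10 \left(3 - 4\right) \left(-2 - 5\right) - 8\right) = \left(16 - -592\right) \left(10 \left(3 - 4\right) \left(-2 - 5\right) - 8\right) = \left(16 + 592\right) \left(10 \left(\left(-1\right) \left(-7\right)\right) - 8\right) = 608 \left(10 \cdot 7 - 8\right) = 608 \left(70 - 8\right) = 608 \cdot 62 = 37696$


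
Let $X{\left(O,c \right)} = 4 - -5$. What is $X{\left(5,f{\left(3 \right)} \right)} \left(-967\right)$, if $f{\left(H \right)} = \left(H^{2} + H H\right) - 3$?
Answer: $-8703$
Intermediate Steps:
$f{\left(H \right)} = -3 + 2 H^{2}$ ($f{\left(H \right)} = \left(H^{2} + H^{2}\right) - 3 = 2 H^{2} - 3 = -3 + 2 H^{2}$)
$X{\left(O,c \right)} = 9$ ($X{\left(O,c \right)} = 4 + 5 = 9$)
$X{\left(5,f{\left(3 \right)} \right)} \left(-967\right) = 9 \left(-967\right) = -8703$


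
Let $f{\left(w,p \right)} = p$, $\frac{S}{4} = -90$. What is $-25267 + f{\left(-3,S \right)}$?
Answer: $-25627$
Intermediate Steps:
$S = -360$ ($S = 4 \left(-90\right) = -360$)
$-25267 + f{\left(-3,S \right)} = -25267 - 360 = -25627$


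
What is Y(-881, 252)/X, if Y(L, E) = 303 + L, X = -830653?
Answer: 578/830653 ≈ 0.00069584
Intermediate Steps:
Y(-881, 252)/X = (303 - 881)/(-830653) = -578*(-1/830653) = 578/830653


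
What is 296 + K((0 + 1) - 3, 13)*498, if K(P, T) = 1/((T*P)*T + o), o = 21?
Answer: 93334/317 ≈ 294.43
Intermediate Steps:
K(P, T) = 1/(21 + P*T²) (K(P, T) = 1/((T*P)*T + 21) = 1/((P*T)*T + 21) = 1/(P*T² + 21) = 1/(21 + P*T²))
296 + K((0 + 1) - 3, 13)*498 = 296 + 498/(21 + ((0 + 1) - 3)*13²) = 296 + 498/(21 + (1 - 3)*169) = 296 + 498/(21 - 2*169) = 296 + 498/(21 - 338) = 296 + 498/(-317) = 296 - 1/317*498 = 296 - 498/317 = 93334/317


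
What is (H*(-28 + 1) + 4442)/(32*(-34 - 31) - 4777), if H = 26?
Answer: -3740/6857 ≈ -0.54543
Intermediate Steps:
(H*(-28 + 1) + 4442)/(32*(-34 - 31) - 4777) = (26*(-28 + 1) + 4442)/(32*(-34 - 31) - 4777) = (26*(-27) + 4442)/(32*(-65) - 4777) = (-702 + 4442)/(-2080 - 4777) = 3740/(-6857) = 3740*(-1/6857) = -3740/6857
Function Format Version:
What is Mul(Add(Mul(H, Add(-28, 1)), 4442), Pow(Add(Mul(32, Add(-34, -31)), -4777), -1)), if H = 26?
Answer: Rational(-3740, 6857) ≈ -0.54543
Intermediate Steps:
Mul(Add(Mul(H, Add(-28, 1)), 4442), Pow(Add(Mul(32, Add(-34, -31)), -4777), -1)) = Mul(Add(Mul(26, Add(-28, 1)), 4442), Pow(Add(Mul(32, Add(-34, -31)), -4777), -1)) = Mul(Add(Mul(26, -27), 4442), Pow(Add(Mul(32, -65), -4777), -1)) = Mul(Add(-702, 4442), Pow(Add(-2080, -4777), -1)) = Mul(3740, Pow(-6857, -1)) = Mul(3740, Rational(-1, 6857)) = Rational(-3740, 6857)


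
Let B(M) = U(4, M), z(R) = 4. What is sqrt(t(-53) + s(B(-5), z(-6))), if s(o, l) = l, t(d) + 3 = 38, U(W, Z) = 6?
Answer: sqrt(39) ≈ 6.2450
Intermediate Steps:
t(d) = 35 (t(d) = -3 + 38 = 35)
B(M) = 6
sqrt(t(-53) + s(B(-5), z(-6))) = sqrt(35 + 4) = sqrt(39)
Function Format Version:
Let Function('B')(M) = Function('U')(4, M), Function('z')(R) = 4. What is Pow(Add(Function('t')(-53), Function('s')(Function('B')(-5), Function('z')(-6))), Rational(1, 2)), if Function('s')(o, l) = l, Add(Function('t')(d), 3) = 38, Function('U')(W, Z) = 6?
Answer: Pow(39, Rational(1, 2)) ≈ 6.2450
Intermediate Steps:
Function('t')(d) = 35 (Function('t')(d) = Add(-3, 38) = 35)
Function('B')(M) = 6
Pow(Add(Function('t')(-53), Function('s')(Function('B')(-5), Function('z')(-6))), Rational(1, 2)) = Pow(Add(35, 4), Rational(1, 2)) = Pow(39, Rational(1, 2))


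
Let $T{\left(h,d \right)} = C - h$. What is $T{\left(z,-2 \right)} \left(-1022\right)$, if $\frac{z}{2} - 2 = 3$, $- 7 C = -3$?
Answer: $9782$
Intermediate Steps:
$C = \frac{3}{7}$ ($C = \left(- \frac{1}{7}\right) \left(-3\right) = \frac{3}{7} \approx 0.42857$)
$z = 10$ ($z = 4 + 2 \cdot 3 = 4 + 6 = 10$)
$T{\left(h,d \right)} = \frac{3}{7} - h$
$T{\left(z,-2 \right)} \left(-1022\right) = \left(\frac{3}{7} - 10\right) \left(-1022\right) = \left(- \frac{67}{7}\right) \left(-1022\right) = 9782$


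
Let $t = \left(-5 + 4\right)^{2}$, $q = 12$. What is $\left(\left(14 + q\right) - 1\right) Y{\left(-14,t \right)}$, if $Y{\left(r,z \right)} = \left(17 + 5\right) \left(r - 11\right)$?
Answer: $-13750$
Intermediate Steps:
$t = 1$ ($t = \left(-1\right)^{2} = 1$)
$Y{\left(r,z \right)} = -242 + 22 r$ ($Y{\left(r,z \right)} = 22 \left(-11 + r\right) = -242 + 22 r$)
$\left(\left(14 + q\right) - 1\right) Y{\left(-14,t \right)} = \left(\left(14 + 12\right) - 1\right) \left(-242 + 22 \left(-14\right)\right) = \left(26 - 1\right) \left(-242 - 308\right) = 25 \left(-550\right) = -13750$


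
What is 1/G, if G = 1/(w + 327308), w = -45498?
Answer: 281810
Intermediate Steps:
G = 1/281810 (G = 1/(-45498 + 327308) = 1/281810 ≈ 3.5485e-6)
1/G = 1/(1/281810) = 281810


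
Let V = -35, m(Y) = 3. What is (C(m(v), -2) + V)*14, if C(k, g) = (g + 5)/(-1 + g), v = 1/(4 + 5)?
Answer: -504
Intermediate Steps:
v = 1/9 ≈ 0.11111
C(k, g) = (5 + g)/(-1 + g)
(C(m(v), -2) + V)*14 = ((5 - 2)/(-1 - 2) - 35)*14 = (3/(-3) - 35)*14 = (-1/3*3 - 35)*14 = (-1 - 35)*14 = -36*14 = -504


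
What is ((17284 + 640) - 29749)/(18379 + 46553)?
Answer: -11825/64932 ≈ -0.18211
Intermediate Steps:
((17284 + 640) - 29749)/(18379 + 46553) = (17924 - 29749)/64932 = -11825*1/64932 = -11825/64932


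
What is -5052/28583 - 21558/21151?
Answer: -723047166/604559033 ≈ -1.1960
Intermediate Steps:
-5052/28583 - 21558/21151 = -723047166/604559033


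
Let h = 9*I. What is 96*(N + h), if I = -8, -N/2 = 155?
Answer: -36672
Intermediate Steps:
N = -310 (N = -2*155 = -310)
h = -72 (h = 9*(-8) = -72)
96*(N + h) = 96*(-310 - 72) = 96*(-382) = -36672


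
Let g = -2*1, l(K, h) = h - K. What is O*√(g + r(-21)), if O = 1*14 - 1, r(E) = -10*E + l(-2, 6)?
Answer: 78*√6 ≈ 191.06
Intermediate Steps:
r(E) = 8 - 10*E (r(E) = -10*E + (6 - 1*(-2)) = -10*E + (6 + 2) = -10*E + 8 = 8 - 10*E)
g = -2
O = 13 (O = 14 - 1 = 13)
O*√(g + r(-21)) = 13*√(-2 + (8 - 10*(-21))) = 13*√(-2 + (8 + 210)) = 13*√(-2 + 218) = 13*√216 = 13*(6*√6) = 78*√6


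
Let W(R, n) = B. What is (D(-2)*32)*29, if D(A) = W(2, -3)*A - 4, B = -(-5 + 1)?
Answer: -11136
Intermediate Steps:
B = 4 (B = -1*(-4) = 4)
W(R, n) = 4
D(A) = -4 + 4*A (D(A) = 4*A - 4 = -4 + 4*A)
(D(-2)*32)*29 = ((-4 + 4*(-2))*32)*29 = ((-4 - 8)*32)*29 = -12*32*29 = -384*29 = -11136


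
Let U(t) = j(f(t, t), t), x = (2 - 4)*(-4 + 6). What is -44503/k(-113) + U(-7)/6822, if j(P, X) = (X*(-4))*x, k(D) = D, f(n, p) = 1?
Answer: 151793405/385443 ≈ 393.82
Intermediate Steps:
x = -4 (x = -2*2 = -4)
j(P, X) = 16*X (j(P, X) = (X*(-4))*(-4) = -4*X*(-4) = 16*X)
U(t) = 16*t
-44503/k(-113) + U(-7)/6822 = -44503/(-113) + (16*(-7))/6822 = -44503*(-1/113) - 112*1/6822 = 44503/113 - 56/3411 = 151793405/385443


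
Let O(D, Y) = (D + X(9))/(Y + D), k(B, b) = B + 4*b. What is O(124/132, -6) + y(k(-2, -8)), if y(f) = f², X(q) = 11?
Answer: 192658/167 ≈ 1153.6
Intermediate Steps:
O(D, Y) = (11 + D)/(D + Y) (O(D, Y) = (D + 11)/(Y + D) = (11 + D)/(D + Y))
O(124/132, -6) + y(k(-2, -8)) = (11 + 124/132)/(124/132 - 6) + (-2 + 4*(-8))² = (11 + 124*(1/132))/(124*(1/132) - 6) + (-2 - 32)² = (11 + 31/33)/(31/33 - 6) + (-34)² = (394/33)/(-167/33) + 1156 = -33/167*394/33 + 1156 = -394/167 + 1156 = 192658/167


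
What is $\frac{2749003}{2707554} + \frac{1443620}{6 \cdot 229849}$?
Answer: $\frac{1283302108127}{622328579346} \approx 2.0621$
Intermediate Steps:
$\frac{2749003}{2707554} + \frac{1443620}{6 \cdot 229849} = 2749003 \cdot \frac{1}{2707554} + \frac{1443620}{1379094} = \frac{2749003}{2707554} + 1443620 \cdot \frac{1}{1379094} = \frac{2749003}{2707554} + \frac{721810}{689547} = \frac{1283302108127}{622328579346}$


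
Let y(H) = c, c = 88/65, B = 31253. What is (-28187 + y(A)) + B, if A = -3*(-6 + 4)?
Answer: 199378/65 ≈ 3067.4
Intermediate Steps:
A = 6 (A = -3*(-2) = 6)
c = 88/65 (c = 88*(1/65) = 88/65 ≈ 1.3538)
y(H) = 88/65
(-28187 + y(A)) + B = (-28187 + 88/65) + 31253 = -1832067/65 + 31253 = 199378/65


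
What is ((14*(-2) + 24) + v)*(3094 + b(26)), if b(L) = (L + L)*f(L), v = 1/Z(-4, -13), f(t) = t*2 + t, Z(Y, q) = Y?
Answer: -60775/2 ≈ -30388.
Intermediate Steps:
f(t) = 3*t (f(t) = 2*t + t = 3*t)
v = -1/4 (v = 1/(-4) = -1/4 ≈ -0.25000)
b(L) = 6*L**2 (b(L) = (L + L)*(3*L) = (2*L)*(3*L) = 6*L**2)
((14*(-2) + 24) + v)*(3094 + b(26)) = ((14*(-2) + 24) - 1/4)*(3094 + 6*26**2) = ((-28 + 24) - 1/4)*(3094 + 6*676) = (-4 - 1/4)*(3094 + 4056) = -17/4*7150 = -60775/2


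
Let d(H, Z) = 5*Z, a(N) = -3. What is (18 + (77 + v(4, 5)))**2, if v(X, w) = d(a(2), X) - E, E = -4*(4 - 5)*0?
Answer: 13225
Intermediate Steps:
E = 0 (E = -4*(-1)*0 = 4*0 = 0)
v(X, w) = 5*X (v(X, w) = 5*X - 1*0 = 5*X + 0 = 5*X)
(18 + (77 + v(4, 5)))**2 = (18 + (77 + 5*4))**2 = (18 + (77 + 20))**2 = (18 + 97)**2 = 115**2 = 13225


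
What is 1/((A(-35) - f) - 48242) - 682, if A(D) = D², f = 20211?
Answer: -45849497/67228 ≈ -682.00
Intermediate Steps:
1/((A(-35) - f) - 48242) - 682 = 1/(((-35)² - 1*20211) - 48242) - 682 = 1/((1225 - 20211) - 48242) - 682 = 1/(-18986 - 48242) - 682 = 1/(-67228) - 682 = -1/67228 - 682 = -45849497/67228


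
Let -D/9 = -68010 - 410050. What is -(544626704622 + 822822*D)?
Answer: -4084851272502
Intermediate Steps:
D = 4302540 (D = -9*(-68010 - 410050) = -9*(-478060) = 4302540)
-(544626704622 + 822822*D) = -822822/(1/(661901 + 4302540)) = -822822/(1/4964441) = -822822/1/4964441 = -822822*4964441 = -4084851272502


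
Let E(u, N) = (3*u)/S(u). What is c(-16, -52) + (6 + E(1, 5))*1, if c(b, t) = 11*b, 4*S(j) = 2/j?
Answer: -164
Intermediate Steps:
S(j) = 1/(2*j) (S(j) = (2/j)/4 = 1/(2*j))
E(u, N) = 6*u² (E(u, N) = (3*u)/((1/(2*u))) = (3*u)*(2*u) = 6*u²)
c(-16, -52) + (6 + E(1, 5))*1 = 11*(-16) + (6 + 6*1²)*1 = -176 + (6 + 6*1)*1 = -176 + (6 + 6)*1 = -176 + 12*1 = -176 + 12 = -164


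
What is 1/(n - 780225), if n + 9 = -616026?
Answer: -1/1396260 ≈ -7.1620e-7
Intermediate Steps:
n = -616035 (n = -9 - 616026 = -616035)
1/(n - 780225) = 1/(-616035 - 780225) = 1/(-1396260) = -1/1396260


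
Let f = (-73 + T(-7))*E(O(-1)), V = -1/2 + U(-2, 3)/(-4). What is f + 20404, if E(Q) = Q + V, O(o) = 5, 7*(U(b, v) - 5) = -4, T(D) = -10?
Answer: 563427/28 ≈ 20122.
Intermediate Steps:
U(b, v) = 31/7 (U(b, v) = 5 + (⅐)*(-4) = 5 - 4/7 = 31/7)
V = -45/28 (V = -1/2 + (31/7)/(-4) = -1*½ + (31/7)*(-¼) = -½ - 31/28 = -45/28 ≈ -1.6071)
E(Q) = -45/28 + Q (E(Q) = Q - 45/28 = -45/28 + Q)
f = -7885/28 (f = (-73 - 10)*(-45/28 + 5) = -83*95/28 = -7885/28 ≈ -281.61)
f + 20404 = -7885/28 + 20404 = 563427/28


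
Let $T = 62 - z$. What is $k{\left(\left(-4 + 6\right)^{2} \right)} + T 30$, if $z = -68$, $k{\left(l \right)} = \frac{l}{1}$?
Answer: $3904$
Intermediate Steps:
$k{\left(l \right)} = l$ ($k{\left(l \right)} = l 1 = l$)
$T = 130$ ($T = 62 - -68 = 62 + 68 = 130$)
$k{\left(\left(-4 + 6\right)^{2} \right)} + T 30 = \left(-4 + 6\right)^{2} + 130 \cdot 30 = 2^{2} + 3900 = 4 + 3900 = 3904$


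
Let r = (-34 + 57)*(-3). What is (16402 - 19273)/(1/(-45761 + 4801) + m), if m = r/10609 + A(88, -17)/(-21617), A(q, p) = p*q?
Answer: -2996542923038720/65417179623 ≈ -45807.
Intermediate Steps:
r = -69 (r = 23*(-3) = -69)
m = 14379491/229334753 (m = -69/10609 - 17*88/(-21617) = -69*1/10609 - 1496*(-1/21617) = -69/10609 + 1496/21617 = 14379491/229334753 ≈ 0.062701)
(16402 - 19273)/(1/(-45761 + 4801) + m) = (16402 - 19273)/(1/(-45761 + 4801) + 14379491/229334753) = -2871/(1/(-40960) + 14379491/229334753) = -2871/(-1/40960 + 14379491/229334753) = -2871/588754616607/9393551482880 = -2871*9393551482880/588754616607 = -2996542923038720/65417179623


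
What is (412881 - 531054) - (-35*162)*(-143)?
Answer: -928983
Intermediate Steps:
(412881 - 531054) - (-35*162)*(-143) = -118173 - (-5670)*(-143) = -118173 - 1*810810 = -118173 - 810810 = -928983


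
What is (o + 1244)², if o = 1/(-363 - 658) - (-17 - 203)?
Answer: 2234256636049/1042441 ≈ 2.1433e+6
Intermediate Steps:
o = 224619/1021 (o = 1/(-1021) - 1*(-220) = -1/1021 + 220 = 224619/1021 ≈ 220.00)
(o + 1244)² = (224619/1021 + 1244)² = (1494743/1021)² = 2234256636049/1042441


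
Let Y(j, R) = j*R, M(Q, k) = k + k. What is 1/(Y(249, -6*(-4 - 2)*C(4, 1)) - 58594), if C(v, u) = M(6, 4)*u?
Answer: 1/13118 ≈ 7.6231e-5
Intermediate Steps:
M(Q, k) = 2*k
C(v, u) = 8*u (C(v, u) = (2*4)*u = 8*u)
Y(j, R) = R*j
1/(Y(249, -6*(-4 - 2)*C(4, 1)) - 58594) = 1/(-6*(-4 - 2)*8*1*249 - 58594) = 1/(-(-36)*8*249 - 58594) = 1/(-6*(-48)*249 - 58594) = 1/(288*249 - 58594) = 1/(71712 - 58594) = 1/13118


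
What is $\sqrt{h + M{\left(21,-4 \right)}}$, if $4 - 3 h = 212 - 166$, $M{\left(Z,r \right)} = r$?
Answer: $3 i \sqrt{2} \approx 4.2426 i$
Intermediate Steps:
$h = -14$ ($h = \frac{4}{3} - \frac{212 - 166}{3} = \frac{4}{3} - \frac{46}{3} = -14$)
$\sqrt{h + M{\left(21,-4 \right)}} = \sqrt{-14 - 4} = \sqrt{-18} = 3 i \sqrt{2}$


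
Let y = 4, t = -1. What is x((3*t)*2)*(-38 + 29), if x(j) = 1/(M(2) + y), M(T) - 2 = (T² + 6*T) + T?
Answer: -3/8 ≈ -0.37500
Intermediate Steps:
M(T) = 2 + T² + 7*T (M(T) = 2 + ((T² + 6*T) + T) = 2 + (T² + 7*T) = 2 + T² + 7*T)
x(j) = 1/24 (x(j) = 1/((2 + 2² + 7*2) + 4) = 1/((2 + 4 + 14) + 4) = 1/(20 + 4) = 1/24)
x((3*t)*2)*(-38 + 29) = (-38 + 29)/24 = (1/24)*(-9) = -3/8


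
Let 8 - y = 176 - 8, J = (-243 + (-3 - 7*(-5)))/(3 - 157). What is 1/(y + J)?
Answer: -154/24429 ≈ -0.0063040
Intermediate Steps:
J = 211/154 (J = (-243 + (-3 + 35))/(-154) = (-243 + 32)*(-1/154) = -211*(-1/154) = 211/154 ≈ 1.3701)
y = -160 (y = 8 - (176 - 8) = 8 - 1*168 = 8 - 168 = -160)
1/(y + J) = 1/(-160 + 211/154) = 1/(-24429/154) = -154/24429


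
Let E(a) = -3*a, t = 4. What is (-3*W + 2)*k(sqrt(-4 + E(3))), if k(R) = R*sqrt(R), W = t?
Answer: -10*13**(3/4)*I**(3/2) ≈ 48.411 - 48.411*I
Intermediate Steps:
W = 4
k(R) = R**(3/2)
(-3*W + 2)*k(sqrt(-4 + E(3))) = (-3*4 + 2)*(sqrt(-4 - 3*3))**(3/2) = (-12 + 2)*(sqrt(-4 - 9))**(3/2) = -10*(-13)**(3/4) = -10*13**(3/4)*I**(3/2)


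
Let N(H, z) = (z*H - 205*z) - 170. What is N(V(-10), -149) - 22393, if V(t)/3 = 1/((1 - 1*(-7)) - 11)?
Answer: 8131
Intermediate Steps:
V(t) = -1 (V(t) = 3/((1 - 1*(-7)) - 11) = 3/((1 + 7) - 11) = 3/(8 - 11) = 3/(-3) = 3*(-1/3) = -1)
N(H, z) = -170 - 205*z + H*z (N(H, z) = (H*z - 205*z) - 170 = (-205*z + H*z) - 170 = -170 - 205*z + H*z)
N(V(-10), -149) - 22393 = (-170 - 205*(-149) - 1*(-149)) - 22393 = (-170 + 30545 + 149) - 22393 = 30524 - 22393 = 8131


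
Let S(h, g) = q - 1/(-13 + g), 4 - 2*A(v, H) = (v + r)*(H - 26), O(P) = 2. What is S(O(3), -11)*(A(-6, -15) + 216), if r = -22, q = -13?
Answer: 27679/6 ≈ 4613.2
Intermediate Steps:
A(v, H) = 2 - (-26 + H)*(-22 + v)/2 (A(v, H) = 2 - (v - 22)*(H - 26)/2 = 2 - (-22 + v)*(-26 + H)/2 = 2 - (-26 + H)*(-22 + v)/2)
S(h, g) = -13 - 1/(-13 + g)
S(O(3), -11)*(A(-6, -15) + 216) = ((168 - 13*(-11))/(-13 - 11))*((-284 + 11*(-15) + 13*(-6) - ½*(-15)*(-6)) + 216) = ((168 + 143)/(-24))*((-284 - 165 - 78 - 45) + 216) = (-1/24*311)*(-572 + 216) = -311/24*(-356) = 27679/6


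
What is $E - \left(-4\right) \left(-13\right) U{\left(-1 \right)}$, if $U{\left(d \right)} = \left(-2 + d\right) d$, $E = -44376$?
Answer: $-44532$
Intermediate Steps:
$U{\left(d \right)} = d \left(-2 + d\right)$
$E - \left(-4\right) \left(-13\right) U{\left(-1 \right)} = -44376 - \left(-4\right) \left(-13\right) \left(- (-2 - 1)\right) = -44376 - 52 \left(\left(-1\right) \left(-3\right)\right) = -44376 - 52 \cdot 3 = -44376 - 156 = -44532$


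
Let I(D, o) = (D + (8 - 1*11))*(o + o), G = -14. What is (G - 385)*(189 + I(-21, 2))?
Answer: -37107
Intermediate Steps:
I(D, o) = 2*o*(-3 + D) (I(D, o) = (D + (8 - 11))*(2*o) = (D - 3)*(2*o) = (-3 + D)*(2*o) = 2*o*(-3 + D))
(G - 385)*(189 + I(-21, 2)) = (-14 - 385)*(189 + 2*2*(-3 - 21)) = -399*(189 + 2*2*(-24)) = -399*(189 - 96) = -399*93 = -37107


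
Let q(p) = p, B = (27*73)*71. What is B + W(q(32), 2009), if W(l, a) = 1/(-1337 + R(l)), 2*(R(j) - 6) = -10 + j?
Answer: 184722119/1320 ≈ 1.3994e+5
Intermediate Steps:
R(j) = 1 + j/2 (R(j) = 6 + (-10 + j)/2 = 6 + (-5 + j/2) = 1 + j/2)
B = 139941 (B = 1971*71 = 139941)
W(l, a) = 1/(-1336 + l/2) (W(l, a) = 1/(-1337 + (1 + l/2)) = 1/(-1336 + l/2))
B + W(q(32), 2009) = 139941 + 2/(-2672 + 32) = 139941 + 2/(-2640) = 139941 + 2*(-1/2640) = 139941 - 1/1320 = 184722119/1320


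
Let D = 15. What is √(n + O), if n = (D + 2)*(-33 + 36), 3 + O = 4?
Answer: 2*√13 ≈ 7.2111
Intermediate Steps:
O = 1 (O = -3 + 4 = 1)
n = 51 (n = (15 + 2)*(-33 + 36) = 17*3 = 51)
√(n + O) = √(51 + 1) = √52 = 2*√13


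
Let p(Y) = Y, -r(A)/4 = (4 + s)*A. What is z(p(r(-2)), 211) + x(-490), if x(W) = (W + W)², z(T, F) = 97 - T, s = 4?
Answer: 960433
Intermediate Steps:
r(A) = -32*A (r(A) = -4*(4 + 4)*A = -32*A)
x(W) = 4*W² (x(W) = (2*W)² = 4*W²)
z(p(r(-2)), 211) + x(-490) = (97 - (-32)*(-2)) + 4*(-490)² = (97 - 1*64) + 4*240100 = (97 - 64) + 960400 = 33 + 960400 = 960433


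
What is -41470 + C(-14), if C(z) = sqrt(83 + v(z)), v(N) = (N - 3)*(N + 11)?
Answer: -41470 + sqrt(134) ≈ -41458.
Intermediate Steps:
v(N) = (-3 + N)*(11 + N)
C(z) = sqrt(50 + z**2 + 8*z) (C(z) = sqrt(83 + (-33 + z**2 + 8*z)) = sqrt(50 + z**2 + 8*z))
-41470 + C(-14) = -41470 + sqrt(50 + (-14)**2 + 8*(-14)) = -41470 + sqrt(50 + 196 - 112) = -41470 + sqrt(134)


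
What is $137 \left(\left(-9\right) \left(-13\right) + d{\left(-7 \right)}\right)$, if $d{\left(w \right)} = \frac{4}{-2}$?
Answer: $15755$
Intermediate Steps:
$d{\left(w \right)} = -2$ ($d{\left(w \right)} = 4 \left(- \frac{1}{2}\right) = -2$)
$137 \left(\left(-9\right) \left(-13\right) + d{\left(-7 \right)}\right) = 137 \left(\left(-9\right) \left(-13\right) - 2\right) = 137 \left(117 - 2\right) = 137 \cdot 115 = 15755$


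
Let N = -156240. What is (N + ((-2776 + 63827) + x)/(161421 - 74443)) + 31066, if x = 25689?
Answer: -5443648716/43489 ≈ -1.2517e+5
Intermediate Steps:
(N + ((-2776 + 63827) + x)/(161421 - 74443)) + 31066 = (-156240 + ((-2776 + 63827) + 25689)/(161421 - 74443)) + 31066 = (-156240 + (61051 + 25689)/86978) + 31066 = (-156240 + 86740*(1/86978)) + 31066 = (-156240 + 43370/43489) + 31066 = -6794677990/43489 + 31066 = -5443648716/43489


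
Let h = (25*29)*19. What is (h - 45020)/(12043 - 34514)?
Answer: 31245/22471 ≈ 1.3905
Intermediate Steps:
h = 13775 (h = 725*19 = 13775)
(h - 45020)/(12043 - 34514) = (13775 - 45020)/(12043 - 34514) = -31245/(-22471) = -31245*(-1/22471) = 31245/22471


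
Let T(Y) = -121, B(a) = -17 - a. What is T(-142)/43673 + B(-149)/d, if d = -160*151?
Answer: -2172049/263784920 ≈ -0.0082342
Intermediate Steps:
d = -24160
T(-142)/43673 + B(-149)/d = -121/43673 + (-17 - 1*(-149))/(-24160) = -121*1/43673 + (-17 + 149)*(-1/24160) = -121/43673 + 132*(-1/24160) = -121/43673 - 33/6040 = -2172049/263784920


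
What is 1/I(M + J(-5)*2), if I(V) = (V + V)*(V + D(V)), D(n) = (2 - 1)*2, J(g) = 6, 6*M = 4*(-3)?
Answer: 1/240 ≈ 0.0041667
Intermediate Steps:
M = -2 (M = (4*(-3))/6 = (1/6)*(-12) = -2)
D(n) = 2 (D(n) = 1*2 = 2)
I(V) = 2*V*(2 + V) (I(V) = (V + V)*(V + 2) = (2*V)*(2 + V) = 2*V*(2 + V))
1/I(M + J(-5)*2) = 1/(2*(-2 + 6*2)*(2 + (-2 + 6*2))) = 1/(2*(-2 + 12)*(2 + (-2 + 12))) = 1/(2*10*(2 + 10)) = 1/(2*10*12) = 1/240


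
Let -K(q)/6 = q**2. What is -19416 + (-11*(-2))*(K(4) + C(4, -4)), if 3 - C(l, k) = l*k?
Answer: -21110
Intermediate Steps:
K(q) = -6*q**2
C(l, k) = 3 - k*l (C(l, k) = 3 - l*k = 3 - k*l)
-19416 + (-11*(-2))*(K(4) + C(4, -4)) = -19416 + (-11*(-2))*(-6*4**2 + (3 - 1*(-4)*4)) = -19416 + 22*(-6*16 + (3 + 16)) = -19416 + 22*(-96 + 19) = -19416 + 22*(-77) = -19416 - 1694 = -21110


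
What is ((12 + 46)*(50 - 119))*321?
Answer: -1284642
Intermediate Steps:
((12 + 46)*(50 - 119))*321 = (58*(-69))*321 = -4002*321 = -1284642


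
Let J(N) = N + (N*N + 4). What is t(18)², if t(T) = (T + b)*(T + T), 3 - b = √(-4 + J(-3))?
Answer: 579312 - 54432*√6 ≈ 4.4598e+5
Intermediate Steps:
J(N) = 4 + N + N² (J(N) = N + (N² + 4) = N + (4 + N²) = 4 + N + N²)
b = 3 - √6 (b = 3 - √(-4 + (4 - 3 + (-3)²)) = 3 - √(-4 + (4 - 3 + 9)) = 3 - √(-4 + 10) = 3 - √6 ≈ 0.55051)
t(T) = 2*T*(3 + T - √6) (t(T) = (T + (3 - √6))*(T + T) = (3 + T - √6)*(2*T) = 2*T*(3 + T - √6))
t(18)² = (2*18*(3 + 18 - √6))² = (2*18*(21 - √6))² = (756 - 36*√6)²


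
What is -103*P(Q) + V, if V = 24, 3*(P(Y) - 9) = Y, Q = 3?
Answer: -1006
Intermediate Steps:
P(Y) = 9 + Y/3
-103*P(Q) + V = -103*(9 + (⅓)*3) + 24 = -103*(9 + 1) + 24 = -103*10 + 24 = -1030 + 24 = -1006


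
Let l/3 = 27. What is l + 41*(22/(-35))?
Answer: 1933/35 ≈ 55.229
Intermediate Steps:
l = 81 (l = 3*27 = 81)
l + 41*(22/(-35)) = 81 + 41*(22/(-35)) = 81 + 41*(22*(-1/35)) = 81 + 41*(-22/35) = 81 - 902/35 = 1933/35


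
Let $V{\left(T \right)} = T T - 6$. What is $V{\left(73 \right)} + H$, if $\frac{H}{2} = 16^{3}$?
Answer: $13515$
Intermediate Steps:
$H = 8192$ ($H = 2 \cdot 16^{3} = 2 \cdot 4096 = 8192$)
$V{\left(T \right)} = -6 + T^{2}$ ($V{\left(T \right)} = T^{2} - 6 = -6 + T^{2}$)
$V{\left(73 \right)} + H = \left(-6 + 73^{2}\right) + 8192 = \left(-6 + 5329\right) + 8192 = 5323 + 8192 = 13515$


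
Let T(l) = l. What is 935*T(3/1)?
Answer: 2805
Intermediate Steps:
935*T(3/1) = 935*(3/1) = 935*(3*1) = 935*3 = 2805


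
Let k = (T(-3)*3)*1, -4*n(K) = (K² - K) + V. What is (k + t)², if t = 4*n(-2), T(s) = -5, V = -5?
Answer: 256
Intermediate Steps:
n(K) = 5/4 - K²/4 + K/4 (n(K) = -((K² - K) - 5)/4 = -(-5 + K² - K)/4 = 5/4 - K²/4 + K/4)
k = -15 (k = -5*3*1 = -15*1 = -15)
t = -1 (t = 4*(5/4 - ¼*(-2)² + (¼)*(-2)) = 4*(5/4 - ¼*4 - ½) = 4*(5/4 - 1 - ½) = 4*(-¼) = -1)
(k + t)² = (-15 - 1)² = (-16)² = 256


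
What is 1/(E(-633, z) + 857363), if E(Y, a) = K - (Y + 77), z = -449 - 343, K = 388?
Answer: 1/858307 ≈ 1.1651e-6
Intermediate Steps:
z = -792
E(Y, a) = 311 - Y (E(Y, a) = 388 - (Y + 77) = 388 - (77 + Y) = 388 + (-77 - Y) = 311 - Y)
1/(E(-633, z) + 857363) = 1/((311 - 1*(-633)) + 857363) = 1/((311 + 633) + 857363) = 1/(944 + 857363) = 1/858307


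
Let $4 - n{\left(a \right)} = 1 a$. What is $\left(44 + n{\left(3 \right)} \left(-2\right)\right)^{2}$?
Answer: $1764$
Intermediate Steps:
$n{\left(a \right)} = 4 - a$ ($n{\left(a \right)} = 4 - 1 a = 4 - a$)
$\left(44 + n{\left(3 \right)} \left(-2\right)\right)^{2} = \left(44 + \left(4 - 3\right) \left(-2\right)\right)^{2} = \left(44 + 1 \left(-2\right)\right)^{2} = \left(44 - 2\right)^{2} = 42^{2} = 1764$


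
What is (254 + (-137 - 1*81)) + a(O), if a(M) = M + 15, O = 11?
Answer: 62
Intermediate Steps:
a(M) = 15 + M
(254 + (-137 - 1*81)) + a(O) = (254 + (-137 - 1*81)) + (15 + 11) = (254 + (-137 - 81)) + 26 = (254 - 218) + 26 = 36 + 26 = 62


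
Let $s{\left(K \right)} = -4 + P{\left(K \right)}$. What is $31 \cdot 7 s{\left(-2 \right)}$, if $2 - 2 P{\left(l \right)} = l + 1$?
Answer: $- \frac{1085}{2} \approx -542.5$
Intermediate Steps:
$P{\left(l \right)} = \frac{1}{2} - \frac{l}{2}$ ($P{\left(l \right)} = 1 - \frac{l + 1}{2} = 1 - \frac{1 + l}{2} = 1 - \left(\frac{1}{2} + \frac{l}{2}\right) = \frac{1}{2} - \frac{l}{2}$)
$s{\left(K \right)} = - \frac{7}{2} - \frac{K}{2}$ ($s{\left(K \right)} = -4 - \left(- \frac{1}{2} + \frac{K}{2}\right) = - \frac{7}{2} - \frac{K}{2}$)
$31 \cdot 7 s{\left(-2 \right)} = 31 \cdot 7 \left(- \frac{7}{2} - -1\right) = 217 \left(- \frac{7}{2} + 1\right) = 217 \left(- \frac{5}{2}\right) = - \frac{1085}{2}$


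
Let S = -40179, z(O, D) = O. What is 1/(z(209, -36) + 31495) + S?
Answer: -1273835015/31704 ≈ -40179.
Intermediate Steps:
1/(z(209, -36) + 31495) + S = 1/(209 + 31495) - 40179 = 1/31704 - 40179 = -1273835015/31704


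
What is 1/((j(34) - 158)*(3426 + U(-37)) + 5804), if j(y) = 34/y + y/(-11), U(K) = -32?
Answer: -11/5912990 ≈ -1.8603e-6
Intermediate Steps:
j(y) = 34/y - y/11 (j(y) = 34/y + y*(-1/11) = 34/y - y/11)
1/((j(34) - 158)*(3426 + U(-37)) + 5804) = 1/(((34/34 - 1/11*34) - 158)*(3426 - 32) + 5804) = 1/(((34*(1/34) - 34/11) - 158)*3394 + 5804) = 1/(((1 - 34/11) - 158)*3394 + 5804) = 1/((-23/11 - 158)*3394 + 5804) = 1/(-1761/11*3394 + 5804) = 1/(-5976834/11 + 5804) = 1/(-5912990/11) = -11/5912990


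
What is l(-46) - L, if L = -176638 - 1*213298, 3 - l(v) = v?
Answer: 389985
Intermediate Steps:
l(v) = 3 - v
L = -389936 (L = -176638 - 213298 = -389936)
l(-46) - L = (3 - 1*(-46)) - 1*(-389936) = (3 + 46) + 389936 = 49 + 389936 = 389985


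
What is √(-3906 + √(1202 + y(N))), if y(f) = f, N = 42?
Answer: √(-3906 + 2*√311) ≈ 62.215*I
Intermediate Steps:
√(-3906 + √(1202 + y(N))) = √(-3906 + √(1202 + 42)) = √(-3906 + √1244) = √(-3906 + 2*√311)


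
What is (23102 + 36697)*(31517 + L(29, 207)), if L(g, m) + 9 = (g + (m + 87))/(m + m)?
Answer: 260018709455/138 ≈ 1.8842e+9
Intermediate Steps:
L(g, m) = -9 + (87 + g + m)/(2*m) (L(g, m) = -9 + (g + (m + 87))/(m + m) = -9 + (g + (87 + m))/((2*m)) = -9 + (87 + g + m)*(1/(2*m)) = -9 + (87 + g + m)/(2*m))
(23102 + 36697)*(31517 + L(29, 207)) = (23102 + 36697)*(31517 + (½)*(87 + 29 - 17*207)/207) = 59799*(31517 + (½)*(1/207)*(87 + 29 - 3519)) = 59799*(31517 + (½)*(1/207)*(-3403)) = 59799*(31517 - 3403/414) = 59799*(13044635/414) = 260018709455/138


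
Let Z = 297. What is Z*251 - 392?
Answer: 74155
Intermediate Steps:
Z*251 - 392 = 297*251 - 392 = 74547 - 392 = 74155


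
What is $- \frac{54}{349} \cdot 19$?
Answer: $- \frac{1026}{349} \approx -2.9398$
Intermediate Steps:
$- \frac{54}{349} \cdot 19 = \left(-54\right) \frac{1}{349} \cdot 19 = \left(- \frac{54}{349}\right) 19 = - \frac{1026}{349}$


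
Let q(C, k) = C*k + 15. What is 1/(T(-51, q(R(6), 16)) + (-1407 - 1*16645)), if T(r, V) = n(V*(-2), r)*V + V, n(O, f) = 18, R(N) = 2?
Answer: -1/17159 ≈ -5.8278e-5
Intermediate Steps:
q(C, k) = 15 + C*k
T(r, V) = 19*V (T(r, V) = 18*V + V = 19*V)
1/(T(-51, q(R(6), 16)) + (-1407 - 1*16645)) = 1/(19*(15 + 2*16) + (-1407 - 1*16645)) = 1/(19*(15 + 32) + (-1407 - 16645)) = 1/(19*47 - 18052) = 1/(893 - 18052) = 1/(-17159) = -1/17159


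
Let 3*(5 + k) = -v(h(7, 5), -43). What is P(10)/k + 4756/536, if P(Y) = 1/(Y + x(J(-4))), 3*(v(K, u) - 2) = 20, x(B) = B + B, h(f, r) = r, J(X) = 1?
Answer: 168637/19028 ≈ 8.8626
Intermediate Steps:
x(B) = 2*B
v(K, u) = 26/3 (v(K, u) = 2 + (⅓)*20 = 2 + 20/3 = 26/3)
P(Y) = 1/(2 + Y) (P(Y) = 1/(Y + 2*1) = 1/(Y + 2) = 1/(2 + Y))
k = -71/9 (k = -5 + (-1*26/3)/3 = -5 + (⅓)*(-26/3) = -5 - 26/9 = -71/9 ≈ -7.8889)
P(10)/k + 4756/536 = 1/((2 + 10)*(-71/9)) + 4756/536 = -9/71/12 + 4756*(1/536) = (1/12)*(-9/71) + 1189/134 = -3/284 + 1189/134 = 168637/19028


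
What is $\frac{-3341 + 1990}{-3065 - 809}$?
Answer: $\frac{1351}{3874} \approx 0.34874$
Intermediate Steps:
$\frac{-3341 + 1990}{-3065 - 809} = - \frac{1351}{-3874} = \left(-1351\right) \left(- \frac{1}{3874}\right) = \frac{1351}{3874}$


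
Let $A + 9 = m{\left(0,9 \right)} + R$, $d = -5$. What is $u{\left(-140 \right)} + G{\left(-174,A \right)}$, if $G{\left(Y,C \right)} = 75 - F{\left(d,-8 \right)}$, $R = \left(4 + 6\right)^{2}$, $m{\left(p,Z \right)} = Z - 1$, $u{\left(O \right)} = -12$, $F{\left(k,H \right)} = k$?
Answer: $68$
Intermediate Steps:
$m{\left(p,Z \right)} = -1 + Z$
$R = 100$ ($R = 10^{2} = 100$)
$A = 99$ ($A = -9 + \left(\left(-1 + 9\right) + 100\right) = -9 + \left(8 + 100\right) = -9 + 108 = 99$)
$G{\left(Y,C \right)} = 80$ ($G{\left(Y,C \right)} = 75 - -5 = 75 + 5 = 80$)
$u{\left(-140 \right)} + G{\left(-174,A \right)} = -12 + 80 = 68$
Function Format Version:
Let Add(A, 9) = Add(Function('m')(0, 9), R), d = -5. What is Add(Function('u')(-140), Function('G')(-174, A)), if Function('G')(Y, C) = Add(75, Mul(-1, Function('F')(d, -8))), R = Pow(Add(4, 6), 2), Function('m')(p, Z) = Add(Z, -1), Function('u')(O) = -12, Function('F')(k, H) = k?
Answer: 68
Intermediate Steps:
Function('m')(p, Z) = Add(-1, Z)
R = 100 (R = Pow(10, 2) = 100)
A = 99 (A = Add(-9, Add(Add(-1, 9), 100)) = Add(-9, Add(8, 100)) = Add(-9, 108) = 99)
Function('G')(Y, C) = 80 (Function('G')(Y, C) = Add(75, Mul(-1, -5)) = Add(75, 5) = 80)
Add(Function('u')(-140), Function('G')(-174, A)) = Add(-12, 80) = 68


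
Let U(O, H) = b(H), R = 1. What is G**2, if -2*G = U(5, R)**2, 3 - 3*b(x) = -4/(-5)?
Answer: 14641/202500 ≈ 0.072301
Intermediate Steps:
b(x) = 11/15 (b(x) = 1 - (-4)/(3*(-5)) = 1 - (-4)*(-1)/(3*5) = 1 - 1/3*4/5 = 1 - 4/15 = 11/15)
U(O, H) = 11/15
G = -121/450 (G = -(11/15)**2/2 = -1/2*121/225 = -121/450 ≈ -0.26889)
G**2 = (-121/450)**2 = 14641/202500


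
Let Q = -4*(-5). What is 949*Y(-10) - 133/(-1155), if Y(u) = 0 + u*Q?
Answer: -31316981/165 ≈ -1.8980e+5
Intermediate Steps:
Q = 20
Y(u) = 20*u (Y(u) = 0 + u*20 = 0 + 20*u = 20*u)
949*Y(-10) - 133/(-1155) = 949*(20*(-10)) - 133/(-1155) = 949*(-200) - 133*(-1/1155) = -189800 + 19/165 = -31316981/165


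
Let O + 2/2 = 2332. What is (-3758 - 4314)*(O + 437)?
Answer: -22343296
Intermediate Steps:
O = 2331 (O = -1 + 2332 = 2331)
(-3758 - 4314)*(O + 437) = (-3758 - 4314)*(2331 + 437) = -8072*2768 = -22343296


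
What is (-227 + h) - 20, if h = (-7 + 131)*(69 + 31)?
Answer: 12153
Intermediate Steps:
h = 12400 (h = 124*100 = 12400)
(-227 + h) - 20 = (-227 + 12400) - 20 = 12173 - 20 = 12153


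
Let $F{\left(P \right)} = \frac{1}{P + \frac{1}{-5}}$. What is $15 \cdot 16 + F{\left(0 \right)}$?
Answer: $235$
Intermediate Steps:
$F{\left(P \right)} = \frac{1}{- \frac{1}{5} + P}$ ($F{\left(P \right)} = \frac{1}{P - \frac{1}{5}} = \frac{1}{- \frac{1}{5} + P}$)
$15 \cdot 16 + F{\left(0 \right)} = 15 \cdot 16 + \frac{5}{-1 + 5 \cdot 0} = 240 + \frac{5}{-1 + 0} = 240 + \frac{5}{-1} = 240 + 5 \left(-1\right) = 240 - 5 = 235$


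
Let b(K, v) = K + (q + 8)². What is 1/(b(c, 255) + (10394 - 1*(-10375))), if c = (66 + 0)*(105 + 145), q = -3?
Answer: 1/37294 ≈ 2.6814e-5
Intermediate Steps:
c = 16500 (c = 66*250 = 16500)
b(K, v) = 25 + K (b(K, v) = K + (-3 + 8)² = K + 5² = K + 25 = 25 + K)
1/(b(c, 255) + (10394 - 1*(-10375))) = 1/((25 + 16500) + (10394 - 1*(-10375))) = 1/(16525 + (10394 + 10375)) = 1/(16525 + 20769) = 1/37294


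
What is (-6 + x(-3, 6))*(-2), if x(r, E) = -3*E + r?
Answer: 54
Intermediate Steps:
x(r, E) = r - 3*E
(-6 + x(-3, 6))*(-2) = (-6 + (-3 - 3*6))*(-2) = (-6 + (-3 - 18))*(-2) = (-6 - 21)*(-2) = -27*(-2) = 54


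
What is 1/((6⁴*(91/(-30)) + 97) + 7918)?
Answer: 5/20419 ≈ 0.00024487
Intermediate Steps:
1/((6⁴*(91/(-30)) + 97) + 7918) = 1/((1296*(91*(-1/30)) + 97) + 7918) = 1/((1296*(-91/30) + 97) + 7918) = 1/((-19656/5 + 97) + 7918) = 1/(-19171/5 + 7918) = 1/(20419/5) = 5/20419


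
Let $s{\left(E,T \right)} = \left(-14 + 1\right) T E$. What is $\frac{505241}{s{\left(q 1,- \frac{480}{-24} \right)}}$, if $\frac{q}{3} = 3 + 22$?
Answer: $- \frac{505241}{19500} \approx -25.91$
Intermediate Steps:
$q = 75$ ($q = 3 \left(3 + 22\right) = 3 \cdot 25 = 75$)
$s{\left(E,T \right)} = - 13 E T$
$\frac{505241}{s{\left(q 1,- \frac{480}{-24} \right)}} = \frac{505241}{\left(-13\right) 75 \cdot 1 \left(- \frac{480}{-24}\right)} = \frac{505241}{\left(-13\right) 75 \left(\left(-480\right) \left(- \frac{1}{24}\right)\right)} = \frac{505241}{\left(-13\right) 75 \cdot 20} = \frac{505241}{-19500} = 505241 \left(- \frac{1}{19500}\right) = - \frac{505241}{19500}$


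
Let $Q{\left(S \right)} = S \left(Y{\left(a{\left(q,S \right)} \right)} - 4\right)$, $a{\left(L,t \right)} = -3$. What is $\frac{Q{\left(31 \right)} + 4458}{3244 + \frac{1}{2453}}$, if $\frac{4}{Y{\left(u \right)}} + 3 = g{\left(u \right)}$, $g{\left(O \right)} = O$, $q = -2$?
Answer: $\frac{31741820}{23872599} \approx 1.3296$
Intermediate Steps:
$Y{\left(u \right)} = \frac{4}{-3 + u}$
$Q{\left(S \right)} = - \frac{14 S}{3}$ ($Q{\left(S \right)} = S \left(\frac{4}{-3 - 3} - 4\right) = S \left(\frac{4}{-6} - 4\right) = S \left(4 \left(- \frac{1}{6}\right) - 4\right) = S \left(- \frac{2}{3} - 4\right) = S \left(- \frac{14}{3}\right) = - \frac{14 S}{3}$)
$\frac{Q{\left(31 \right)} + 4458}{3244 + \frac{1}{2453}} = \frac{\left(- \frac{14}{3}\right) 31 + 4458}{3244 + \frac{1}{2453}} = \frac{- \frac{434}{3} + 4458}{3244 + \frac{1}{2453}} = \frac{12940}{3 \cdot \frac{7957533}{2453}} = \frac{12940}{3} \cdot \frac{2453}{7957533} = \frac{31741820}{23872599}$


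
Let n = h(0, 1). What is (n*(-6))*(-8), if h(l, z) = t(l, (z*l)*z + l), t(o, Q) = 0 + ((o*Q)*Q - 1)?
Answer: -48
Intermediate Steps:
t(o, Q) = -1 + o*Q² (t(o, Q) = 0 + ((Q*o)*Q - 1) = 0 + (o*Q² - 1) = 0 + (-1 + o*Q²) = -1 + o*Q²)
h(l, z) = -1 + l*(l + l*z²)² (h(l, z) = -1 + l*((z*l)*z + l)² = -1 + l*((l*z)*z + l)² = -1 + l*(l*z² + l)² = -1 + l*(l + l*z²)²)
n = -1 (n = -1 + 0³*(1 + 1²)² = -1 + 0*(1 + 1)² = -1 + 0*2² = -1 + 0*4 = -1 + 0 = -1)
(n*(-6))*(-8) = -1*(-6)*(-8) = 6*(-8) = -48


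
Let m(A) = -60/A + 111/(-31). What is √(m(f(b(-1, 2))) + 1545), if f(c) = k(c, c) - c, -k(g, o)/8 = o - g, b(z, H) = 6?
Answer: √1490914/31 ≈ 39.388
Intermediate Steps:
k(g, o) = -8*o + 8*g (k(g, o) = -8*(o - g) = -8*o + 8*g)
f(c) = -c (f(c) = (-8*c + 8*c) - c = 0 - c = -c)
m(A) = -111/31 - 60/A (m(A) = -60/A + 111*(-1/31) = -60/A - 111/31 = -111/31 - 60/A)
√(m(f(b(-1, 2))) + 1545) = √((-111/31 - 60/((-1*6))) + 1545) = √((-111/31 - 60/(-6)) + 1545) = √((-111/31 - 60*(-⅙)) + 1545) = √((-111/31 + 10) + 1545) = √(199/31 + 1545) = √(48094/31) = √1490914/31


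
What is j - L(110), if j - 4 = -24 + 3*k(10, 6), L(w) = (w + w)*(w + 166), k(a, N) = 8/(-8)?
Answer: -60743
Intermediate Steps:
k(a, N) = -1 (k(a, N) = 8*(-⅛) = -1)
L(w) = 2*w*(166 + w) (L(w) = (2*w)*(166 + w) = 2*w*(166 + w))
j = -23 (j = 4 + (-24 + 3*(-1)) = 4 + (-24 - 3) = 4 - 27 = -23)
j - L(110) = -23 - 2*110*(166 + 110) = -23 - 2*110*276 = -23 - 1*60720 = -23 - 60720 = -60743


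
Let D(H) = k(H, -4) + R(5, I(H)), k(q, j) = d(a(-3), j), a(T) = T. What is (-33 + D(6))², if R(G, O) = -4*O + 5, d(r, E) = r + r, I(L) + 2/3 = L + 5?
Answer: 51076/9 ≈ 5675.1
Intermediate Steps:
I(L) = 13/3 + L (I(L) = -⅔ + (L + 5) = -⅔ + (5 + L) = 13/3 + L)
d(r, E) = 2*r
R(G, O) = 5 - 4*O
k(q, j) = -6 (k(q, j) = 2*(-3) = -6)
D(H) = -55/3 - 4*H (D(H) = -6 + (5 - 4*(13/3 + H)) = -6 + (5 + (-52/3 - 4*H)) = -6 + (-37/3 - 4*H) = -55/3 - 4*H)
(-33 + D(6))² = (-33 + (-55/3 - 4*6))² = (-33 + (-55/3 - 24))² = (-33 - 127/3)² = (-226/3)² = 51076/9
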